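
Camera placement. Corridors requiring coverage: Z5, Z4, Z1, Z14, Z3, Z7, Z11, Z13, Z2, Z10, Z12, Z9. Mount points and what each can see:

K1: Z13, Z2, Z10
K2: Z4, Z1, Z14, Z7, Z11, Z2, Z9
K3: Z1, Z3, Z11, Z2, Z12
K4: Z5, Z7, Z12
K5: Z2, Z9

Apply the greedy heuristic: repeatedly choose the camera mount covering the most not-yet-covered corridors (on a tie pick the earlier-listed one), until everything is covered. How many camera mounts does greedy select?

Pick 1: K2 covers 7 new corridors (Z4, Z1, Z14, Z7, Z11, Z2, Z9).
Pick 2: K1 covers 2 new corridors (Z13, Z10).
Pick 3: K3 covers 2 new corridors (Z3, Z12).
Pick 4: K4 covers 1 new corridors (Z5).
Greedy uses 4 camera mounts.

4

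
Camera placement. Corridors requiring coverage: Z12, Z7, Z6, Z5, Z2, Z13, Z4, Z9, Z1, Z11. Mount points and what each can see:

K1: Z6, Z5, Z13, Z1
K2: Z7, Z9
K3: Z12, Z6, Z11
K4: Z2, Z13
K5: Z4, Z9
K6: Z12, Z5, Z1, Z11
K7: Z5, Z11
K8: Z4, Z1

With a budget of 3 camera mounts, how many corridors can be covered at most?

Choosing K1, K2, K3 covers {Z12, Z7, Z6, Z5, Z13, Z9, Z1, Z11} — 8 corridors.
No choice of 3 camera mounts does better; here Z2, Z4 are left uncovered.

8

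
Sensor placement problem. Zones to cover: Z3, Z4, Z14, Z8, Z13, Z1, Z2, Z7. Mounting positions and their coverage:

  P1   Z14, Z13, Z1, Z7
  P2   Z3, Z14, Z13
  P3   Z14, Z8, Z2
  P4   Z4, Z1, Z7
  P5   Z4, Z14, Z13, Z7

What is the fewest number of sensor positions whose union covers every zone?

P2, P3, P4 together cover {Z3, Z4, Z14, Z8, Z13, Z1, Z2, Z7} — every zone.
No 2 of the 5 sensor positions cover everything (all 10 pairs fall short), so 3 is minimum.

3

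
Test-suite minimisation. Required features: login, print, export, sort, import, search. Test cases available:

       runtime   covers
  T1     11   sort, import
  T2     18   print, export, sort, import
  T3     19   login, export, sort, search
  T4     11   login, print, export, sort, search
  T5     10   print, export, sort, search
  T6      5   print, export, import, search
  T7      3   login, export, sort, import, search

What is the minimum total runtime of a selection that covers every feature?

T6, T7 cover every feature at runtime 5 + 3 = 8.
Any cover uses at least 2 test cases; among all covering selections none totals below 8.

8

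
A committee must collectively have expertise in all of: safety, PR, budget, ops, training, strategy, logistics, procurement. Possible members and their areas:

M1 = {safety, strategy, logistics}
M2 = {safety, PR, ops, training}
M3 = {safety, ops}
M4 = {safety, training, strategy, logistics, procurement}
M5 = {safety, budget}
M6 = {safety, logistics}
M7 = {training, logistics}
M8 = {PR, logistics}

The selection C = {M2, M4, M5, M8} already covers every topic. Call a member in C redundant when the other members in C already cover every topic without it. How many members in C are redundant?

Drop M2: ops uncovered — not redundant.
Drop M4: strategy, procurement uncovered — not redundant.
Drop M5: budget uncovered — not redundant.
Drop M8: the rest still cover every topic — redundant.
1 redundant: M8.

1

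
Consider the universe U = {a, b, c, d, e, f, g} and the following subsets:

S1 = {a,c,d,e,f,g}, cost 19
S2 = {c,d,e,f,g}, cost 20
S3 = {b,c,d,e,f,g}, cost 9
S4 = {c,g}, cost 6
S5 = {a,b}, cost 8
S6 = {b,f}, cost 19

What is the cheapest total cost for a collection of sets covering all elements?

S3, S5 cover every element at cost 9 + 8 = 17.
Any cover uses at least 2 sets; among all covering selections none totals below 17.

17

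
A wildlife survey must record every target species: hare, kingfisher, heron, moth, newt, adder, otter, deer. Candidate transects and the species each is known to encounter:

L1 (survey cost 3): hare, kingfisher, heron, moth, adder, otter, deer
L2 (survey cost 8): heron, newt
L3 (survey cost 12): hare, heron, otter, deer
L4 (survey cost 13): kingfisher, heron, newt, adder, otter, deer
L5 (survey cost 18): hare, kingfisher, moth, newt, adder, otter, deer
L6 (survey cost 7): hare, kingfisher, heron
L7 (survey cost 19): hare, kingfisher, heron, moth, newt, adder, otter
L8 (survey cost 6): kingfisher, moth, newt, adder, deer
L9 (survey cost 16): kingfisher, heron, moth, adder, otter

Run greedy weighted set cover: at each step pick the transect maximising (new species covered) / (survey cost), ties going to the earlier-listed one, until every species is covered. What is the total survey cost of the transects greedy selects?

Pick 1: L1 adds 7 new (hare, kingfisher, heron, moth, adder, otter, deer) at survey cost 3 (ratio 7/3).
Pick 2: L8 adds 1 new (newt) at survey cost 6 (ratio 1/6).
Greedy total survey cost: 3 + 6 = 9.

9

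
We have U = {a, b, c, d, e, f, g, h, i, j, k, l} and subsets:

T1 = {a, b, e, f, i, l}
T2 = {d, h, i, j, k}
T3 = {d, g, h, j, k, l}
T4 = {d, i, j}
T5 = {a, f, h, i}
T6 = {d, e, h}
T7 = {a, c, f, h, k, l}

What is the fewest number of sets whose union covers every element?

3

T1, T3, T7 together cover {a, b, c, d, e, f, g, h, i, j, k, l} — every element.
No 2 of the 7 sets cover everything (all 21 pairs fall short), so 3 is minimum.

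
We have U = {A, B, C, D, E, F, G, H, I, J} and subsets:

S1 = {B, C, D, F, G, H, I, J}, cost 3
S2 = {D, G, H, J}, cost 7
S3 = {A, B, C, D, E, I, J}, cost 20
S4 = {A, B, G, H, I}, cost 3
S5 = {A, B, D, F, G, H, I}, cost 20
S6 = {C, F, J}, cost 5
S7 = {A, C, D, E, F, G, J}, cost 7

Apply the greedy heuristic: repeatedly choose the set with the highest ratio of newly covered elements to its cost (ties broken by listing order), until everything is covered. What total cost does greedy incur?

Pick 1: S1 adds 8 new (B, C, D, F, G, H, I, J) at cost 3 (ratio 8/3).
Pick 2: S4 adds 1 new (A) at cost 3 (ratio 1/3).
Pick 3: S7 adds 1 new (E) at cost 7 (ratio 1/7).
Greedy total cost: 3 + 3 + 7 = 13. (The true optimum is 10, so greedy overshoots here.)

13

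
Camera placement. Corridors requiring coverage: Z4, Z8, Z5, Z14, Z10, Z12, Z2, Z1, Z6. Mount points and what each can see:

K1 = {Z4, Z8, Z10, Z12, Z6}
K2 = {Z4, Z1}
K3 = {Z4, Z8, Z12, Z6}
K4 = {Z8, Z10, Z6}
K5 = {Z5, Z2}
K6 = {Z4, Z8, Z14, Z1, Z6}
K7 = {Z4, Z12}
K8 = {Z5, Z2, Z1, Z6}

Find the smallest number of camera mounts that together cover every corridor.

3

K1, K5, K6 together cover {Z4, Z8, Z5, Z14, Z10, Z12, Z2, Z1, Z6} — every corridor.
No 2 of the 8 camera mounts cover everything (all 28 pairs fall short), so 3 is minimum.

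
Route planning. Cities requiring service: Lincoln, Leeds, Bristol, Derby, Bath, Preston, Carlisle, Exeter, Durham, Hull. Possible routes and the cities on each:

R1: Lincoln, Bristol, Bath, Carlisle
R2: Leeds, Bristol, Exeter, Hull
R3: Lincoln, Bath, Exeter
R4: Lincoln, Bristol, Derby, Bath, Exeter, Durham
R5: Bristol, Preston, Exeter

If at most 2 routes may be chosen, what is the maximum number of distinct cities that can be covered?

Choosing R2, R4 covers {Lincoln, Leeds, Bristol, Derby, Bath, Exeter, Durham, Hull} — 8 cities.
No choice of 2 routes does better; here Preston, Carlisle are left uncovered.

8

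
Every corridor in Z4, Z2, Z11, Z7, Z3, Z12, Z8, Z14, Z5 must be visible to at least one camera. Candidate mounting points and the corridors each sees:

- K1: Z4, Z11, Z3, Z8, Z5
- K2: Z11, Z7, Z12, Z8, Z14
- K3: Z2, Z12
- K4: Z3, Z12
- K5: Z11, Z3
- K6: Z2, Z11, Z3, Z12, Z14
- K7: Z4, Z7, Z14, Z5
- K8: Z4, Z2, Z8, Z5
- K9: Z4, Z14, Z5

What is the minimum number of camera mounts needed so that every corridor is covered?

3

K1, K2, K3 together cover {Z4, Z2, Z11, Z7, Z3, Z12, Z8, Z14, Z5} — every corridor.
No 2 of the 9 camera mounts cover everything (all 36 pairs fall short), so 3 is minimum.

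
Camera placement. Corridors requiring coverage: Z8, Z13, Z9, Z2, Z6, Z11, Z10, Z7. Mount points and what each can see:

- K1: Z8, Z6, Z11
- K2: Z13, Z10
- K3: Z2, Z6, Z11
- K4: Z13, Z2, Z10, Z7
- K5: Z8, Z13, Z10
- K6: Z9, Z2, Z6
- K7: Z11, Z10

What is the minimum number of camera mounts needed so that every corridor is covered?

K1, K4, K6 together cover {Z8, Z13, Z9, Z2, Z6, Z11, Z10, Z7} — every corridor.
No 2 of the 7 camera mounts cover everything (all 21 pairs fall short), so 3 is minimum.

3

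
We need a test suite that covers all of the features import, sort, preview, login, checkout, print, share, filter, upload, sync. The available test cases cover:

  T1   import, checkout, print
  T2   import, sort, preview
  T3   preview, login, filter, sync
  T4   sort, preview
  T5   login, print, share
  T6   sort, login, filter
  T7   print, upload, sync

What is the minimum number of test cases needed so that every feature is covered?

5

T1, T2, T3, T5, T7 together cover {import, sort, preview, login, checkout, print, share, filter, upload, sync} — every feature.
No 4 of the 7 test cases cover everything (all 35 size-4 selections fall short), so 5 is minimum.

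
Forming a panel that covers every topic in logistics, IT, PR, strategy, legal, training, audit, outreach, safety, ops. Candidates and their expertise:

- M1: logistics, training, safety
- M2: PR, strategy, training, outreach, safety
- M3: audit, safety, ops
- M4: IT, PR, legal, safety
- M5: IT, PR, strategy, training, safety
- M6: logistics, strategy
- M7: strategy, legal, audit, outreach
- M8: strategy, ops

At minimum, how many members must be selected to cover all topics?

M1, M2, M3, M4 together cover {logistics, IT, PR, strategy, legal, training, audit, outreach, safety, ops} — every topic.
No 3 of the 8 members cover everything (all 56 triples fall short), so 4 is minimum.

4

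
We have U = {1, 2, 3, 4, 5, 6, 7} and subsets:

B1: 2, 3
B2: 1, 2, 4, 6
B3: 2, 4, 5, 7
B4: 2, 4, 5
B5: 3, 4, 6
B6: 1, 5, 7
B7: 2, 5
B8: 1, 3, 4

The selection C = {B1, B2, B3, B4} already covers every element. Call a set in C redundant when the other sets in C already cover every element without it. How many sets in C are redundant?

1

Drop B1: 3 uncovered — not redundant.
Drop B2: 1, 6 uncovered — not redundant.
Drop B3: 7 uncovered — not redundant.
Drop B4: the rest still cover every element — redundant.
1 redundant: B4.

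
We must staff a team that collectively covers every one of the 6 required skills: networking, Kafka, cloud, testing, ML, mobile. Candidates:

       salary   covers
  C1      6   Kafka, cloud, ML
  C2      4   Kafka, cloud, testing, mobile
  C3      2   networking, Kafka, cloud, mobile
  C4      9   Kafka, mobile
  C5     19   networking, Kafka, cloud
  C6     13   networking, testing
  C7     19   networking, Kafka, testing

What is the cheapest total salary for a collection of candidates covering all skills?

12

C1, C2, C3 cover every skill at salary 6 + 4 + 2 = 12.
Any cover uses at least 3 candidates; among all covering selections none totals below 12.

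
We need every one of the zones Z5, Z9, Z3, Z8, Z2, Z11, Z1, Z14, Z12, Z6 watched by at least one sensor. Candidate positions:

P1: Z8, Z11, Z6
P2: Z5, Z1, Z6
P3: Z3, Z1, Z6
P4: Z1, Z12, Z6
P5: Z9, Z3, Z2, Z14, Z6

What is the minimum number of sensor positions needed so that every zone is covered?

P1, P2, P4, P5 together cover {Z5, Z9, Z3, Z8, Z2, Z11, Z1, Z14, Z12, Z6} — every zone.
No 3 of the 5 sensor positions cover everything (all 10 triples fall short), so 4 is minimum.

4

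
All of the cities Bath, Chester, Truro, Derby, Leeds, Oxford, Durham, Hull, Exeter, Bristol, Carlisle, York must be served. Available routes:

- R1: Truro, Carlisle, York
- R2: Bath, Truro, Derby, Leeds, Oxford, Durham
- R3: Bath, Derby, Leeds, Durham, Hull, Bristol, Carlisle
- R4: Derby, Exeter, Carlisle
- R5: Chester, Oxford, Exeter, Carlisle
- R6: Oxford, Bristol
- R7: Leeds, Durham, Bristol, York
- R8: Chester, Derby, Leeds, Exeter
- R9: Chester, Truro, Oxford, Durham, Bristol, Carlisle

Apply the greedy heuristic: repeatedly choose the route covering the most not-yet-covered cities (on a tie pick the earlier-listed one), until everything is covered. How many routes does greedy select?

Pick 1: R3 covers 7 new cities (Bath, Derby, Leeds, Durham, Hull, Bristol, Carlisle).
Pick 2: R5 covers 3 new cities (Chester, Oxford, Exeter).
Pick 3: R1 covers 2 new cities (Truro, York).
Greedy uses 3 routes.

3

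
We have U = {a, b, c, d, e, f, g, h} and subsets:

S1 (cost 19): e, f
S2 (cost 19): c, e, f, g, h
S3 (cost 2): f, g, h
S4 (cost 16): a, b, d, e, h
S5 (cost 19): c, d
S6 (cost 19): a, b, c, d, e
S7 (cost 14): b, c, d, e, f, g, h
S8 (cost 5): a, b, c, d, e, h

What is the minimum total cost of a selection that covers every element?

S3, S8 cover every element at cost 2 + 5 = 7.
Any cover uses at least 2 sets; among all covering selections none totals below 7.

7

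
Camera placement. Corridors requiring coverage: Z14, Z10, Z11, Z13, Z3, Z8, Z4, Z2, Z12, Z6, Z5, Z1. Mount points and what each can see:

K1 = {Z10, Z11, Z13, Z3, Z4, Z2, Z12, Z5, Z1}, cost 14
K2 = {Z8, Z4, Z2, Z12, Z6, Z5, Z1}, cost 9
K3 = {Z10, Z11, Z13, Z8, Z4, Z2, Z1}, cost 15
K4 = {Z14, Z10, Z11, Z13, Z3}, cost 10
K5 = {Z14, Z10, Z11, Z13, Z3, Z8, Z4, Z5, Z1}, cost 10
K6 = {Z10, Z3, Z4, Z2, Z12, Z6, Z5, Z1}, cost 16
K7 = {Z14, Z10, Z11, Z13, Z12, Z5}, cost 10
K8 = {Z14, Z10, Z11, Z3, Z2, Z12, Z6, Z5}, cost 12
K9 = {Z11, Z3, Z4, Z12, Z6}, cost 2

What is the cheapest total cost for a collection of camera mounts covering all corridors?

K2, K4 cover every corridor at cost 9 + 10 = 19.
Any cover uses at least 2 camera mounts; among all covering selections none totals below 19.
Greedy by coverage-per-cost would pick K9, K5, K2 for 21 — worse than the optimum 19.

19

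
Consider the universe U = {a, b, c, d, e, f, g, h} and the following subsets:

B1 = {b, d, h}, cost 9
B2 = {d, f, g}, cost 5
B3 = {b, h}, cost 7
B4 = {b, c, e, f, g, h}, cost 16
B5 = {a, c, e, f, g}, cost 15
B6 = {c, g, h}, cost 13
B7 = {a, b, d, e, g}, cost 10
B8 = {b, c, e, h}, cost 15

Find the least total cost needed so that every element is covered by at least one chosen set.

B1, B5 cover every element at cost 9 + 15 = 24.
Any cover uses at least 2 sets; among all covering selections none totals below 24.

24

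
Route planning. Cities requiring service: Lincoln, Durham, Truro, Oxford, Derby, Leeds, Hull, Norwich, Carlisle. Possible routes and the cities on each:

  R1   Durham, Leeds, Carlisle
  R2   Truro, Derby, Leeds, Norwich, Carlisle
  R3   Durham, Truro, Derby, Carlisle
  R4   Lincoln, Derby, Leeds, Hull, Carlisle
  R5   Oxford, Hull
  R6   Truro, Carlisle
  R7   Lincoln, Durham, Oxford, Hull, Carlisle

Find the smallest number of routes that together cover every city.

R2, R7 together cover {Lincoln, Durham, Truro, Oxford, Derby, Leeds, Hull, Norwich, Carlisle} — every city.
No single route contains all 9 cities, so 2 is optimal.

2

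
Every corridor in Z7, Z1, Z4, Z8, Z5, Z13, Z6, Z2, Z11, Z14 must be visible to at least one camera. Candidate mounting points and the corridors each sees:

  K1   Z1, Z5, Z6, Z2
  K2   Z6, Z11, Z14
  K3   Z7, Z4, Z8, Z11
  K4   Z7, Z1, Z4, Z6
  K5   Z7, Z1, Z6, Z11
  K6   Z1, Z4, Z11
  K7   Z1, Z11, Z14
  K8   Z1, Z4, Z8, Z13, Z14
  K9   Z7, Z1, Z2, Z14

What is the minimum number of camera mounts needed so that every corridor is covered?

K1, K3, K8 together cover {Z7, Z1, Z4, Z8, Z5, Z13, Z6, Z2, Z11, Z14} — every corridor.
No 2 of the 9 camera mounts cover everything (all 36 pairs fall short), so 3 is minimum.

3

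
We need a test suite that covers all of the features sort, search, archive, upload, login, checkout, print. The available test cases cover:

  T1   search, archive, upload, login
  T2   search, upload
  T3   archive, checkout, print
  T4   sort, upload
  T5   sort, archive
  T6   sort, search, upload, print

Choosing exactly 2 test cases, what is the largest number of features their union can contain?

Choosing T1, T3 covers {search, archive, upload, login, checkout, print} — 6 features.
No choice of 2 test cases does better; here sort is left uncovered.

6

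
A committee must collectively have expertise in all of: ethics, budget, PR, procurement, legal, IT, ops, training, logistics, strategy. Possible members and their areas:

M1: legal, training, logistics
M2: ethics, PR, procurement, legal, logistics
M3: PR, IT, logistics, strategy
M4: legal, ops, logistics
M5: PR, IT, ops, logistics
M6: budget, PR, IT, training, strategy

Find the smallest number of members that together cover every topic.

3

M2, M4, M6 together cover {ethics, budget, PR, procurement, legal, IT, ops, training, logistics, strategy} — every topic.
No 2 of the 6 members cover everything (all 15 pairs fall short), so 3 is minimum.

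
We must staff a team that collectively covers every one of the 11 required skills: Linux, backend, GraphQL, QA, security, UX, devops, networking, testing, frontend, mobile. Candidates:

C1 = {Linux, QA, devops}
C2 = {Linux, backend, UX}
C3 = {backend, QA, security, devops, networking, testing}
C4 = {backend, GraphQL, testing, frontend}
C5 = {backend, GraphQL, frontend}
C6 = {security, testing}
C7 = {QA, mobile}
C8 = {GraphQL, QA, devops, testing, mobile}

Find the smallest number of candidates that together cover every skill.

4

C2, C3, C4, C7 together cover {Linux, backend, GraphQL, QA, security, UX, devops, networking, testing, frontend, mobile} — every skill.
No 3 of the 8 candidates cover everything (all 56 triples fall short), so 4 is minimum.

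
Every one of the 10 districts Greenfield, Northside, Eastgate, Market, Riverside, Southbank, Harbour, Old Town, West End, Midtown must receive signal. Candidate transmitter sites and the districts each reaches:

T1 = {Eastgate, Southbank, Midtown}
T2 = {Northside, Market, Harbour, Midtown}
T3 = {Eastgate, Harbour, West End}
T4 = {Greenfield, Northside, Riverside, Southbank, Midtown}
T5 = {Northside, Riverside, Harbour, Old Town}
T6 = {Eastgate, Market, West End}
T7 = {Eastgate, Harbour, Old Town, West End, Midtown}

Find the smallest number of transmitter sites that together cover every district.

T2, T4, T7 together cover {Greenfield, Northside, Eastgate, Market, Riverside, Southbank, Harbour, Old Town, West End, Midtown} — every district.
No 2 of the 7 transmitter sites cover everything (all 21 pairs fall short), so 3 is minimum.

3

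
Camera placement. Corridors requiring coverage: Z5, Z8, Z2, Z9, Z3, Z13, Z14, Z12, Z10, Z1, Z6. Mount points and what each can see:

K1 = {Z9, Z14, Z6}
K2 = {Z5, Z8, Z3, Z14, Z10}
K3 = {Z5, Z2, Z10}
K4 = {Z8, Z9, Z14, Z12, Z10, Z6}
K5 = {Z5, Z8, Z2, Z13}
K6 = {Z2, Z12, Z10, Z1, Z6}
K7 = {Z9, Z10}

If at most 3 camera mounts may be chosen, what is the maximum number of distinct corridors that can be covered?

10

Choosing K1, K2, K6 covers {Z5, Z8, Z2, Z9, Z3, Z14, Z12, Z10, Z1, Z6} — 10 corridors.
No choice of 3 camera mounts does better; here Z13 is left uncovered.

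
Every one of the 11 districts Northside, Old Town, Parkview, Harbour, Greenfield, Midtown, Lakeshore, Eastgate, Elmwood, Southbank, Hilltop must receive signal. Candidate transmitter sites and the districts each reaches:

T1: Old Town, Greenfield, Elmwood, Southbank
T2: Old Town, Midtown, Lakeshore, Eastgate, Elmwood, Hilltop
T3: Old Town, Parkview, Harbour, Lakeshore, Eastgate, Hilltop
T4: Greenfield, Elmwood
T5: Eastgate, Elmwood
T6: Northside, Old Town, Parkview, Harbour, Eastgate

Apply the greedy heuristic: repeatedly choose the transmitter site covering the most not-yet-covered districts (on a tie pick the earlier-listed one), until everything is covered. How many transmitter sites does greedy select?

3

Pick 1: T2 covers 6 new districts (Old Town, Midtown, Lakeshore, Eastgate, Elmwood, Hilltop).
Pick 2: T6 covers 3 new districts (Northside, Parkview, Harbour).
Pick 3: T1 covers 2 new districts (Greenfield, Southbank).
Greedy uses 3 transmitter sites.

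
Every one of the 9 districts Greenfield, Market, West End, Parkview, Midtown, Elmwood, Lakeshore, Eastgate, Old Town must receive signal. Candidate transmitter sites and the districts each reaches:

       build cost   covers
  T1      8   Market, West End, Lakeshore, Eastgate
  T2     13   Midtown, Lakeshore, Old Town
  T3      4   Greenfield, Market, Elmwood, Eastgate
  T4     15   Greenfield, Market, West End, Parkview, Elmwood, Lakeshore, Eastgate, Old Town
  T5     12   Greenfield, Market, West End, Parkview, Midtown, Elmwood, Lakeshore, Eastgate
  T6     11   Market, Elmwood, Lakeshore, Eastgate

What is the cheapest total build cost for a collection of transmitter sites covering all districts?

25

T2, T5 cover every district at build cost 13 + 12 = 25.
Any cover uses at least 2 transmitter sites; among all covering selections none totals below 25.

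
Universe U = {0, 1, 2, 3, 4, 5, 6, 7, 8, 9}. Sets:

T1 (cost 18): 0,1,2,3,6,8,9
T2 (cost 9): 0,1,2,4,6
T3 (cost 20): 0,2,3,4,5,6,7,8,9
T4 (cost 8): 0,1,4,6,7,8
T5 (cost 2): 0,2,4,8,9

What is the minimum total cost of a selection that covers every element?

28

T3, T4 cover every element at cost 20 + 8 = 28.
Any cover uses at least 2 sets; among all covering selections none totals below 28.
Greedy by coverage-per-cost would pick T5, T4, T3 for 30 — worse than the optimum 28.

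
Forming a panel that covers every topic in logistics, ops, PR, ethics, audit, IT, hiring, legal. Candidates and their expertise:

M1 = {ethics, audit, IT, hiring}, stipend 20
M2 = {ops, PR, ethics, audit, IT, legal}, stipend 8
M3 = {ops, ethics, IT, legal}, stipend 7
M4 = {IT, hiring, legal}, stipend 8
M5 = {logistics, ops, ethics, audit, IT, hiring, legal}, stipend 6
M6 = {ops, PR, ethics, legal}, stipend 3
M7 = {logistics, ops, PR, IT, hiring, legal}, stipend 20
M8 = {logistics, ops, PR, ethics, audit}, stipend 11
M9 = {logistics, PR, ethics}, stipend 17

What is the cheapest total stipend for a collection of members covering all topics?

M5, M6 cover every topic at stipend 6 + 3 = 9.
Any cover uses at least 2 members; among all covering selections none totals below 9.

9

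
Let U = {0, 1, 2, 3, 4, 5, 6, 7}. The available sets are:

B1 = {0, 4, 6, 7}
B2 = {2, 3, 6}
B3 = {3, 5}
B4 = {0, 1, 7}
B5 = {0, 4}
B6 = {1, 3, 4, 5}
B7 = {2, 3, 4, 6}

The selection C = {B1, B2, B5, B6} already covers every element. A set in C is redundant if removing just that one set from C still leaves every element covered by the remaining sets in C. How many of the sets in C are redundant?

Drop B1: 7 uncovered — not redundant.
Drop B2: 2 uncovered — not redundant.
Drop B5: the rest still cover every element — redundant.
Drop B6: 1, 5 uncovered — not redundant.
1 redundant: B5.

1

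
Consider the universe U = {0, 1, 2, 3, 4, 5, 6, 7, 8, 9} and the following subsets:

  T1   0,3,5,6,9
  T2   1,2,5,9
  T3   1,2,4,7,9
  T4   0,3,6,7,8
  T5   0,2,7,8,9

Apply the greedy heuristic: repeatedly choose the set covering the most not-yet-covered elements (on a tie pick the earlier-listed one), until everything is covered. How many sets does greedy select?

3

Pick 1: T1 covers 5 new elements (0, 3, 5, 6, 9).
Pick 2: T3 covers 4 new elements (1, 2, 4, 7).
Pick 3: T4 covers 1 new elements (8).
Greedy uses 3 sets.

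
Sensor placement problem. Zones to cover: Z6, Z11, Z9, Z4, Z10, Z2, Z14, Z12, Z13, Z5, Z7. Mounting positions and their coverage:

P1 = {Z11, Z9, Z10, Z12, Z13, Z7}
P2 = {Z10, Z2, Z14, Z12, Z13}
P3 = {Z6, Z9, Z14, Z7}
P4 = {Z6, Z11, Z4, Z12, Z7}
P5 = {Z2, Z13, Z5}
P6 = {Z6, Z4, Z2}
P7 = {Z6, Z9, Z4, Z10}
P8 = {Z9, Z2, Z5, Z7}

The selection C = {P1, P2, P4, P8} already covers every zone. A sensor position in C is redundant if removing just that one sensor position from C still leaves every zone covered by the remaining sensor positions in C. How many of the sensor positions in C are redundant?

Drop P1: the rest still cover every zone — redundant.
Drop P2: Z14 uncovered — not redundant.
Drop P4: Z6, Z4 uncovered — not redundant.
Drop P8: Z5 uncovered — not redundant.
1 redundant: P1.

1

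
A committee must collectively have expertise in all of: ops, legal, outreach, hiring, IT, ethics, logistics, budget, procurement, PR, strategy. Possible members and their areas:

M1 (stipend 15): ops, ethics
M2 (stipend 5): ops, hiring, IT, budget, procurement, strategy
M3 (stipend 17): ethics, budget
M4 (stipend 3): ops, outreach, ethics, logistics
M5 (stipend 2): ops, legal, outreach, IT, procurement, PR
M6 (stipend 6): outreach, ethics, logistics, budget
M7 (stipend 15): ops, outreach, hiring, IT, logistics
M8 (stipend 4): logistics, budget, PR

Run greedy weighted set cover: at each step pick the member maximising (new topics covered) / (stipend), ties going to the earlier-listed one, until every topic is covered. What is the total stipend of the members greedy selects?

Pick 1: M5 adds 6 new (ops, legal, outreach, IT, procurement, PR) at stipend 2 (ratio 6/2).
Pick 2: M4 adds 2 new (ethics, logistics) at stipend 3 (ratio 2/3).
Pick 3: M2 adds 3 new (hiring, budget, strategy) at stipend 5 (ratio 3/5).
Greedy total stipend: 2 + 3 + 5 = 10.

10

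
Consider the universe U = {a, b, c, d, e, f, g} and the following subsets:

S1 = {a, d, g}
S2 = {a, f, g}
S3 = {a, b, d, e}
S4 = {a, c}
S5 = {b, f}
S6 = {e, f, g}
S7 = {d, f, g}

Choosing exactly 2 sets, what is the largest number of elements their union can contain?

Choosing S2, S3 covers {a, b, d, e, f, g} — 6 elements.
No choice of 2 sets does better; here c is left uncovered.

6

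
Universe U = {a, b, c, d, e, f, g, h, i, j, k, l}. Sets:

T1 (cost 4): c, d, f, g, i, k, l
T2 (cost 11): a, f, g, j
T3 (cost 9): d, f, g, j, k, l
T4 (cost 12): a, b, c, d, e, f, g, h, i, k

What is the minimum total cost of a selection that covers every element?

T3, T4 cover every element at cost 9 + 12 = 21.
Any cover uses at least 2 sets; among all covering selections none totals below 21.
Greedy by coverage-per-cost would pick T1, T4, T3 for 25 — worse than the optimum 21.

21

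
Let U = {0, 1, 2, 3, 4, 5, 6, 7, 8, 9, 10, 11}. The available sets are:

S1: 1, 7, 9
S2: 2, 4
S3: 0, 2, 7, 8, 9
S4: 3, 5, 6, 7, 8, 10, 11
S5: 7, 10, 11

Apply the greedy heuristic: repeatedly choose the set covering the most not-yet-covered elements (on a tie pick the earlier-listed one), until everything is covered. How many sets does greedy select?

4

Pick 1: S4 covers 7 new elements (3, 5, 6, 7, 8, 10, 11).
Pick 2: S3 covers 3 new elements (0, 2, 9).
Pick 3: S1 covers 1 new elements (1).
Pick 4: S2 covers 1 new elements (4).
Greedy uses 4 sets.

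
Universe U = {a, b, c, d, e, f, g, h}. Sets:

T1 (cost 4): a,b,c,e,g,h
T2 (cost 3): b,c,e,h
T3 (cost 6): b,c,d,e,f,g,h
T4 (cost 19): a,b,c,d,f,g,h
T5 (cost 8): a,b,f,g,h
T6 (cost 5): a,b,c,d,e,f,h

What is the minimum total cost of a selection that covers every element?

T1, T6 cover every element at cost 4 + 5 = 9.
Any cover uses at least 2 sets; among all covering selections none totals below 9.

9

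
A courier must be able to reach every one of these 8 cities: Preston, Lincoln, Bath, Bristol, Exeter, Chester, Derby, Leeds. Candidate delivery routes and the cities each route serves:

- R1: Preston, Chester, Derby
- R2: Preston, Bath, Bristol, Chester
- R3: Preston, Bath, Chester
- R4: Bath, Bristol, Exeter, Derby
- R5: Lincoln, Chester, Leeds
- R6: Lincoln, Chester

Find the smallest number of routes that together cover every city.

3

R1, R4, R5 together cover {Preston, Lincoln, Bath, Bristol, Exeter, Chester, Derby, Leeds} — every city.
No 2 of the 6 routes cover everything (all 15 pairs fall short), so 3 is minimum.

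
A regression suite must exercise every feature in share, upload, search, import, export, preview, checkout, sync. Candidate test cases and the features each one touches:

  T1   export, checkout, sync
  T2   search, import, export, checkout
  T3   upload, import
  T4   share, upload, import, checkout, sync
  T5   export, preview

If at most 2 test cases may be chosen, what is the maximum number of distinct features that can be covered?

Choosing T2, T4 covers {share, upload, search, import, export, checkout, sync} — 7 features.
No choice of 2 test cases does better; here preview is left uncovered.

7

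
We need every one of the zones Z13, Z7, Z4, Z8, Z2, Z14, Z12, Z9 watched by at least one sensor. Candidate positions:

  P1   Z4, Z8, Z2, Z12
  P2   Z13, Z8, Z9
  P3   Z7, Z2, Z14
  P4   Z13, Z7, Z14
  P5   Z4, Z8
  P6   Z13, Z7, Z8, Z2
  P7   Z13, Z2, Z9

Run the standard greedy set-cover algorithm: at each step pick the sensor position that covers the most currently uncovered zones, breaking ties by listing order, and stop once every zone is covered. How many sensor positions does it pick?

Pick 1: P1 covers 4 new zones (Z4, Z8, Z2, Z12).
Pick 2: P4 covers 3 new zones (Z13, Z7, Z14).
Pick 3: P2 covers 1 new zones (Z9).
Greedy uses 3 sensor positions.

3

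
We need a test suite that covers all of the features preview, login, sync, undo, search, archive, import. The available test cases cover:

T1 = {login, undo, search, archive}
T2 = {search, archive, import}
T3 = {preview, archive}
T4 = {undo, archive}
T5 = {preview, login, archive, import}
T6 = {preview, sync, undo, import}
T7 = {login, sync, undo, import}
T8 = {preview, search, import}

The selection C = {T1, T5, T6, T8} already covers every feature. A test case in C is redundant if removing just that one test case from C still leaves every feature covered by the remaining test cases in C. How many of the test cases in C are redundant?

Drop T1: the rest still cover every feature — redundant.
Drop T5: the rest still cover every feature — redundant.
Drop T6: sync uncovered — not redundant.
Drop T8: the rest still cover every feature — redundant.
3 redundant: T1, T5, T8.

3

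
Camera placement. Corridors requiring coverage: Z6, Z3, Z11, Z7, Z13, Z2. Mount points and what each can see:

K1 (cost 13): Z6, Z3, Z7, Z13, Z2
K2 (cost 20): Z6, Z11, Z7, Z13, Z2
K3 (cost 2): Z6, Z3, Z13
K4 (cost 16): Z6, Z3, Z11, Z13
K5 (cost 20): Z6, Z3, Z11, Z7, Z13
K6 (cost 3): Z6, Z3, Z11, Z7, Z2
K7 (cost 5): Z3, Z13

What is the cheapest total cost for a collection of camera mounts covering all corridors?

5

K3, K6 cover every corridor at cost 2 + 3 = 5.
Any cover uses at least 2 camera mounts; among all covering selections none totals below 5.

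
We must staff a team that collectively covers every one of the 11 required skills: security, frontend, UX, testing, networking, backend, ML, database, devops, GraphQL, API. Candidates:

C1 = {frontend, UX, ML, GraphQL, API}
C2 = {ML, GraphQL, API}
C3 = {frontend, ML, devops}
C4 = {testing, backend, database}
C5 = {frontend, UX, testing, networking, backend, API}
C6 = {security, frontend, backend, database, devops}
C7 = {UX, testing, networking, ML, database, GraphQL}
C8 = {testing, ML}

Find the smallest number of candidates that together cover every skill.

3

C1, C5, C6 together cover {security, frontend, UX, testing, networking, backend, ML, database, devops, GraphQL, API} — every skill.
No 2 of the 8 candidates cover everything (all 28 pairs fall short), so 3 is minimum.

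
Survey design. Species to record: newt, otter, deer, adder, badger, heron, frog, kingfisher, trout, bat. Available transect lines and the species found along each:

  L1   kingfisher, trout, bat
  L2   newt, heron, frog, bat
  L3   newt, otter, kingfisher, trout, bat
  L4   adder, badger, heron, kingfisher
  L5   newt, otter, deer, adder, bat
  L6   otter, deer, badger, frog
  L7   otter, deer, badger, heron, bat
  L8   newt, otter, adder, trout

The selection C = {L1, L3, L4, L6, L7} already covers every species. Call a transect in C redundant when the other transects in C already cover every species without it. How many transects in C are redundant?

2

Drop L1: the rest still cover every species — redundant.
Drop L3: newt uncovered — not redundant.
Drop L4: adder uncovered — not redundant.
Drop L6: frog uncovered — not redundant.
Drop L7: the rest still cover every species — redundant.
2 redundant: L1, L7.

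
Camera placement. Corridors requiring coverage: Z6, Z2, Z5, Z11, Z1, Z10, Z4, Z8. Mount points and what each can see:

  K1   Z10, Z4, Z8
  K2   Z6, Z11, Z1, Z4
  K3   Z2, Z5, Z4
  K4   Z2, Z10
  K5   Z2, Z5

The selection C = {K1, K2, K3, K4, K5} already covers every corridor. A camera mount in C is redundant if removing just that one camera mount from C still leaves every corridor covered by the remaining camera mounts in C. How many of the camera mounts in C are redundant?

Drop K1: Z8 uncovered — not redundant.
Drop K2: Z6, Z11, Z1 uncovered — not redundant.
Drop K3: the rest still cover every corridor — redundant.
Drop K4: the rest still cover every corridor — redundant.
Drop K5: the rest still cover every corridor — redundant.
3 redundant: K3, K4, K5.

3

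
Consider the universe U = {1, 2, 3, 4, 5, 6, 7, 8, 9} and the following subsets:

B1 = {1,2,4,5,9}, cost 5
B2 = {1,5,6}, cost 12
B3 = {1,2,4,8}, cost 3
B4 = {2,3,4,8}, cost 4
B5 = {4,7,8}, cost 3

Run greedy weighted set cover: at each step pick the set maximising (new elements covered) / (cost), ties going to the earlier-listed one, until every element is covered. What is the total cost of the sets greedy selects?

Pick 1: B3 adds 4 new (1, 2, 4, 8) at cost 3 (ratio 4/3).
Pick 2: B1 adds 2 new (5, 9) at cost 5 (ratio 2/5).
Pick 3: B5 adds 1 new (7) at cost 3 (ratio 1/3).
Pick 4: B4 adds 1 new (3) at cost 4 (ratio 1/4).
Pick 5: B2 adds 1 new (6) at cost 12 (ratio 1/12).
Greedy total cost: 3 + 5 + 3 + 4 + 12 = 27. (The true optimum is 24, so greedy overshoots here.)

27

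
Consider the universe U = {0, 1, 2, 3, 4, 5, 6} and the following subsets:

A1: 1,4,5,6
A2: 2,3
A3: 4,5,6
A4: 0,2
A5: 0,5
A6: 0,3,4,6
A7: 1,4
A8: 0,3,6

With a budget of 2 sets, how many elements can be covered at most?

6

Choosing A1, A2 covers {1, 2, 3, 4, 5, 6} — 6 elements.
No choice of 2 sets does better; here 0 is left uncovered.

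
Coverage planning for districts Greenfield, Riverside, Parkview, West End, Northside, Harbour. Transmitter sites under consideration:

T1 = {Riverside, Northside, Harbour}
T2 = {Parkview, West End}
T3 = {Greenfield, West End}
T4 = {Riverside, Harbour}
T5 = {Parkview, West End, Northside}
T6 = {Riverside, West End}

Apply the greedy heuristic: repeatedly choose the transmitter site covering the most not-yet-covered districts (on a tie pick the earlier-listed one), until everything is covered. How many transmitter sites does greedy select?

Pick 1: T1 covers 3 new districts (Riverside, Northside, Harbour).
Pick 2: T2 covers 2 new districts (Parkview, West End).
Pick 3: T3 covers 1 new districts (Greenfield).
Greedy uses 3 transmitter sites.

3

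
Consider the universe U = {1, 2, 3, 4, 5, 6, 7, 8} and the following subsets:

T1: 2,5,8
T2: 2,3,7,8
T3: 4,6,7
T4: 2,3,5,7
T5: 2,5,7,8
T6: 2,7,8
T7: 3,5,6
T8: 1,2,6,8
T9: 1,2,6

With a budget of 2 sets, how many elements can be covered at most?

7

Choosing T4, T8 covers {1, 2, 3, 5, 6, 7, 8} — 7 elements.
No choice of 2 sets does better; here 4 is left uncovered.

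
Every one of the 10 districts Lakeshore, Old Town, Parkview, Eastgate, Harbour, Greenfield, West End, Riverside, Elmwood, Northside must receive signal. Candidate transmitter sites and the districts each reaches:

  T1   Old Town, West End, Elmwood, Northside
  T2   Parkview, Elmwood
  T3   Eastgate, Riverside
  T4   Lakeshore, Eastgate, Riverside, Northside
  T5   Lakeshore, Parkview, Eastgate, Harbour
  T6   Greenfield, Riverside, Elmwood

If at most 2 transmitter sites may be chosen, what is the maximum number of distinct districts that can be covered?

8

Choosing T1, T5 covers {Lakeshore, Old Town, Parkview, Eastgate, Harbour, West End, Elmwood, Northside} — 8 districts.
No choice of 2 transmitter sites does better; here Greenfield, Riverside are left uncovered.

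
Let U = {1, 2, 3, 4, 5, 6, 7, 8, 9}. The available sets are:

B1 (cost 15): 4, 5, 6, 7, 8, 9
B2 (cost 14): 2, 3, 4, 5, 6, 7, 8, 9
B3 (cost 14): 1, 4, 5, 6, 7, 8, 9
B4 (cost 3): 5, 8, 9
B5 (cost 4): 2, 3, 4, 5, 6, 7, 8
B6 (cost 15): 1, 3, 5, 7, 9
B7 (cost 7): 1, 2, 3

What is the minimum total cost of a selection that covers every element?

B4, B5, B7 cover every element at cost 3 + 4 + 7 = 14.
Any cover uses at least 2 sets; among all covering selections none totals below 14.

14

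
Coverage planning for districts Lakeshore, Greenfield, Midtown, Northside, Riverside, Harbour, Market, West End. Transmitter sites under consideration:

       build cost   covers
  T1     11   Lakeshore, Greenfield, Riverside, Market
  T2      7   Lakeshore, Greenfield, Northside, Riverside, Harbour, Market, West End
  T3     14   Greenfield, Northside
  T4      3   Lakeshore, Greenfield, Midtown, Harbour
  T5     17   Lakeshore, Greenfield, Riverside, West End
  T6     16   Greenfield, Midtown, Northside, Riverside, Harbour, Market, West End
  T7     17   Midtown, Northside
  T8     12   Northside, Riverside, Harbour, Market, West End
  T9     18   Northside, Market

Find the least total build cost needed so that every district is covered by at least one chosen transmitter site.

10

T2, T4 cover every district at build cost 7 + 3 = 10.
Any cover uses at least 2 transmitter sites; among all covering selections none totals below 10.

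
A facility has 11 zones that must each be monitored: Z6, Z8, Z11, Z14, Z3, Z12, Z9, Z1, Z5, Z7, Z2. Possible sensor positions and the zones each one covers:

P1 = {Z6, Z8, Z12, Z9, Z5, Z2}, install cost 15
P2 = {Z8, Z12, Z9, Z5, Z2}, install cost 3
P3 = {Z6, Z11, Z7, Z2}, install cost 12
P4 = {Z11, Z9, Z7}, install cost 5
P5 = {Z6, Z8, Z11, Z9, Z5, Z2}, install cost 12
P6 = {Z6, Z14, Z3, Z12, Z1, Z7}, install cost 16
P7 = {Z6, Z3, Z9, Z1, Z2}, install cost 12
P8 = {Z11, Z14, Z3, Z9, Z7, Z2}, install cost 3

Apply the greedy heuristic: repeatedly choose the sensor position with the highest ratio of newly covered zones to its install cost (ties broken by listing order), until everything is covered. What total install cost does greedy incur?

18

Pick 1: P8 adds 6 new (Z11, Z14, Z3, Z9, Z7, Z2) at install cost 3 (ratio 6/3).
Pick 2: P2 adds 3 new (Z8, Z12, Z5) at install cost 3 (ratio 3/3).
Pick 3: P7 adds 2 new (Z6, Z1) at install cost 12 (ratio 2/12).
Greedy total install cost: 3 + 3 + 12 = 18.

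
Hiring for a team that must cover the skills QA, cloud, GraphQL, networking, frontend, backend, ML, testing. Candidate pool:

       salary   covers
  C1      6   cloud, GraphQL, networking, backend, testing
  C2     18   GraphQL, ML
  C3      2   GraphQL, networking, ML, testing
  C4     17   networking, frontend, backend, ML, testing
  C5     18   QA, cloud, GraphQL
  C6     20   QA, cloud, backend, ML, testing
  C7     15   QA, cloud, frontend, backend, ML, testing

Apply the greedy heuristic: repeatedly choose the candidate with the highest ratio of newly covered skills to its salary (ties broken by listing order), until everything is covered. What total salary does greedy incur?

23

Pick 1: C3 adds 4 new (GraphQL, networking, ML, testing) at salary 2 (ratio 4/2).
Pick 2: C1 adds 2 new (cloud, backend) at salary 6 (ratio 2/6).
Pick 3: C7 adds 2 new (QA, frontend) at salary 15 (ratio 2/15).
Greedy total salary: 2 + 6 + 15 = 23. (The true optimum is 17, so greedy overshoots here.)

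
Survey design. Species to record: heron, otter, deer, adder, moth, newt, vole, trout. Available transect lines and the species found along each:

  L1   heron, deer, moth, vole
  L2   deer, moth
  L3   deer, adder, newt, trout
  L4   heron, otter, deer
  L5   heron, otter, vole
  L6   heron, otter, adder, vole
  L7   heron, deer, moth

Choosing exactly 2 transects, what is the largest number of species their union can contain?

7

Choosing L1, L3 covers {heron, deer, adder, moth, newt, vole, trout} — 7 species.
No choice of 2 transects does better; here otter is left uncovered.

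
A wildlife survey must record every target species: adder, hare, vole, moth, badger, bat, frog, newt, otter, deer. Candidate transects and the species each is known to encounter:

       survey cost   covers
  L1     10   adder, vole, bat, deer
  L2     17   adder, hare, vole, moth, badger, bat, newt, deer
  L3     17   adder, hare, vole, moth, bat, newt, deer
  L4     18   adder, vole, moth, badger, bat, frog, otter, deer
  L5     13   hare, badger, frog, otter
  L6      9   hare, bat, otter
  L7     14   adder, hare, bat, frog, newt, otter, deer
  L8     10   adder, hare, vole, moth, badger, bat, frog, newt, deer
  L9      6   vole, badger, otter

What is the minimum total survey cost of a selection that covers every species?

L8, L9 cover every species at survey cost 10 + 6 = 16.
Any cover uses at least 2 transects; among all covering selections none totals below 16.

16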